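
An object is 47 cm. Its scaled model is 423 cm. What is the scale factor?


Original length = 47 cm
Scaled length = 423 cm
Scale factor = 423 / 47
= 9

9


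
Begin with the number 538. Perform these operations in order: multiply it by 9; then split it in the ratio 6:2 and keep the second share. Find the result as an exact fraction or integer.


Start with 538.
Step 1: Multiply by 9: 538 * 9 = 4842
Step 2: Split 6:2, second share = 4842 * 2/8 = 2421/2
Final result = 2421/2

2421/2


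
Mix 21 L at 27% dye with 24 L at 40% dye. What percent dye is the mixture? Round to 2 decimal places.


Solute in mixture 1 = 27% of 21 L = 21*27/100 = 567/100 L
Solute in mixture 2 = 40% of 24 L = 24*40/100 = 48/5 L
Total solute = 567/100 + 48/5 = 1527/100 L
Total volume = 21 + 24 = 45 L
Final concentration = 1527/100/45 * 100 = 33.93%

33.93


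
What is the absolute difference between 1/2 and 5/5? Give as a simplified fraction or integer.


Simplify: 1/2 = 1/2 and 5/5 = 1
Find common denominator: LCD = 2
Convert: 1/2 and 2/2
Difference = |1 - 2|/2 = 1/2
Simplified = 1/2

1/2


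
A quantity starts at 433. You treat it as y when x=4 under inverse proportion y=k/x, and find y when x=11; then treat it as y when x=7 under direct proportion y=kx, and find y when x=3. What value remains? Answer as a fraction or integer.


Start with 433.
Step 1: Inverse prop: k = (433)*4; new y = k/11 = 433*4/11 = 1732/11
Step 2: Direct prop: k = (1732/11)/7; new y = k*3 = 1732/11*3/7 = 5196/77
Final result = 5196/77

5196/77


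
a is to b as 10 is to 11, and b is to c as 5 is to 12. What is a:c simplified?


Given a:b = 10:11 and b:c = 5:12
Make b consistent. Multiply first ratio by 5: a:b = 50:55
Multiply second ratio by 11: b:c = 55:132
Now b = 55 in both, so a:b:c = 50:55:132
Therefore a:c = 50:132
Simplify by GCD: a:c = 25:66

25:66


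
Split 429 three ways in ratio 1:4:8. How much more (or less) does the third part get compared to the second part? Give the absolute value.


Total parts = 1 + 4 + 8 = 13
Value per part = 429 / 13 = 33
Shares: 1*33=33, 4*33=132, 8*33=264
Third share = 264, second share = 132
Difference = |264 - 132| = 132

132


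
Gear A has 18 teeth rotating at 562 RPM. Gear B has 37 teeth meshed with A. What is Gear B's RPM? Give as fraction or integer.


Gear ratio: teeth_A * RPM_A = teeth_B * RPM_B
18 * 562 = 37 * RPM_B
10116 = 37 * RPM_B
RPM_B = 10116 / 37
RPM_B = 10116/37

10116/37


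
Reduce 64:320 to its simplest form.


Find GCD(64, 320)
GCD = 64
Divide both by 64: 64/64 = 1, 320/64 = 5
Simplified ratio = 1:5

1:5


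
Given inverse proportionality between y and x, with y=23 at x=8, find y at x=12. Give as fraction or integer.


Inverse proportion: y = k/x
Find k: k = 8 * 23 = 184
Compute y at x=12: y = 184/12
y = 46/3

46/3


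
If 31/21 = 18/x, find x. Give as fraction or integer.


Setting up: 31/21 = 18/x
Cross multiply: 31 * x = 21 * 18
31x = 378
x = 378/31
x = 378/31

378/31


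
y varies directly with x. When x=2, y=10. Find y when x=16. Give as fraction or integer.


Direct proportion: y = kx
Find k: k = 10/2 = 5
Compute y at x=16: y = 5 * 16
y = 80

80


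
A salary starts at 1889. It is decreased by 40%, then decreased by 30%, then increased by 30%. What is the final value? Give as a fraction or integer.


Start: 1889
Step 1: decrease by 40% => multiply by 60/100
  1889 * 60/100 = 5667/5
Step 2: decrease by 30% => multiply by 70/100
  5667/5 * 70/100 = 39669/50
Step 3: increase by 30% => multiply by 130/100
  39669/50 * 130/100 = 515697/500
Final value = 515697/500

515697/500


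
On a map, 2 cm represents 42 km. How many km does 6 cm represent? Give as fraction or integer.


Map scale: 2 cm = 42 km
Measured distance on map = 6 cm
Set up proportion: 6 * 42 / 2
= 252 / 2
= 126 km

126


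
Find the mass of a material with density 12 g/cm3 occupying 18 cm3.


Using mass = density * volume
Density = 12 g/cm3
Volume = 18 cm3
Mass = 12 * 18
= 216 g

216


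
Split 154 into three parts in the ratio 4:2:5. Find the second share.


Ratio = 4:2:5
Total parts = 4 + 2 + 5 = 11
Value per part = 154 / 11 = 14
First share = 4 * 14 = 56
Middle share = 2 * 14 = 28
Third share = 5 * 14 = 70

28


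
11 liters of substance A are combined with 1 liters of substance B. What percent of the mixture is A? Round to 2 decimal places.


Volume of A = 11 L
Volume of B = 1 L
Total volume = 11 + 1 = 12 L
Percentage of A = (11/12) * 100
= 91.67%

91.67


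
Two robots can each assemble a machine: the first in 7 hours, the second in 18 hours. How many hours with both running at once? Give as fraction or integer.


Rate of A = 1/7 job per hour
Rate of B = 1/18 job per hour
Combined rate = 1/7 + 1/18
Find common denominator: (18 + 7)/(7*18) = 25/126
Combined rate = 25/126 job per hour
Time together = 1 / (25/126) = 126/25 hours

126/25


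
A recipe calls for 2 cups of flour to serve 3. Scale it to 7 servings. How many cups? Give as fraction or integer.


Original: 2 cups for 3 servings
Target servings = 7
Scaling factor = 7/3
New amount = 2 * 7/3
= 14/3
= 14/3 cups

14/3


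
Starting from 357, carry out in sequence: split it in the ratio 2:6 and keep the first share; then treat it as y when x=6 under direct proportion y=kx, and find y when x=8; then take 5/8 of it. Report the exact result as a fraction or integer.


Start with 357.
Step 1: Split 2:6, first share = 357 * 2/8 = 357/4
Step 2: Direct prop: k = (357/4)/6; new y = k*8 = 357/4*8/6 = 119
Step 3: Take 5/8: 119 * 5/8 = 595/8
Final result = 595/8

595/8


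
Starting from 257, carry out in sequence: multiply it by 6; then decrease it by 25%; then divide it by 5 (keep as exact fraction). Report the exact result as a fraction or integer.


Start with 257.
Step 1: Multiply by 6: 257 * 6 = 1542
Step 2: Decrease by 25%: 1542 * 75/100 = 2313/2
Step 3: Divide by 5: 2313/2 / 5 = 2313/10
Final result = 2313/10

2313/10


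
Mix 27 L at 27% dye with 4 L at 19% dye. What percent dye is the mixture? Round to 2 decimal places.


Solute in mixture 1 = 27% of 27 L = 27*27/100 = 729/100 L
Solute in mixture 2 = 19% of 4 L = 4*19/100 = 19/25 L
Total solute = 729/100 + 19/25 = 161/20 L
Total volume = 27 + 4 = 31 L
Final concentration = 161/20/31 * 100 = 25.97%

25.97


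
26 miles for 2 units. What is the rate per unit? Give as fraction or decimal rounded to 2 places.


Total miles = 26
Number of units = 2
Unit rate = 26 / 2
= 13 miles per unit

13


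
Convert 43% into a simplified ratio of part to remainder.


Part = 43%, Remainder = 57%
Ratio = 43:57
GCD(43, 57) = 1
Simplify: 43:57 = 43:57

43:57


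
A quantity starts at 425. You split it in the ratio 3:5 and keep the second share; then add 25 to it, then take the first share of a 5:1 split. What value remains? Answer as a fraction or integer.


Start with 425.
Step 1: Split 3:5, second share = 425 * 5/8 = 2125/8
Step 2: Add 25: 2125/8+25=2325/8; split 5:1 first = 2325/8*5/6 = 3875/16
Final result = 3875/16

3875/16


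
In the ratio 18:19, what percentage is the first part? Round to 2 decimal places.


Total parts = 18 + 19 = 37
First part fraction = 18/37
Percentage = (18/37) * 100
= 0.486486 * 100
= 48.65%

48.65


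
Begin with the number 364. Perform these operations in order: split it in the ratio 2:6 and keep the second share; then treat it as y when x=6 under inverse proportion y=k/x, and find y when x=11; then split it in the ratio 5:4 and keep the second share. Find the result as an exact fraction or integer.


Start with 364.
Step 1: Split 2:6, second share = 364 * 6/8 = 273
Step 2: Inverse prop: k = (273)*6; new y = k/11 = 273*6/11 = 1638/11
Step 3: Split 5:4, second share = 1638/11 * 4/9 = 728/11
Final result = 728/11

728/11


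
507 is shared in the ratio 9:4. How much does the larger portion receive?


Total parts = 9 + 4 = 13
Value per part = 507 / 13 = 39
First share = 9 * 39 = 351
Second share = 4 * 39 = 156
Larger share = 351

351


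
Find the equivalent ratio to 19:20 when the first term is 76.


Original ratio: 19:20
First term target: 76
Scale factor = 76 / 19 = 4
Multiply second term: 20 * 4 = 80
Equivalent ratio = 76:80

76:80


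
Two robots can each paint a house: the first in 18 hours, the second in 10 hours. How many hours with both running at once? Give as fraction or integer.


Rate of A = 1/18 job per hour
Rate of B = 1/10 job per hour
Combined rate = 1/18 + 1/10
Find common denominator: (10 + 18)/(18*10) = 28/180
Combined rate = 7/45 job per hour
Time together = 1 / (7/45) = 45/7 hours

45/7


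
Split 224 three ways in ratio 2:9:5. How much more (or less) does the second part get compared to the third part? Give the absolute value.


Total parts = 2 + 9 + 5 = 16
Value per part = 224 / 16 = 14
Shares: 2*14=28, 9*14=126, 5*14=70
Second share = 126, third share = 70
Difference = |126 - 70| = 56

56


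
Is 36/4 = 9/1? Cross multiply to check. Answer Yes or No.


Cross multiply to check 36/4 = 9/1
Left cross product: 36 * 1 = 36
Right cross product: 4 * 9 = 36
36 = 36
Equal, so proportions match => Yes

Yes


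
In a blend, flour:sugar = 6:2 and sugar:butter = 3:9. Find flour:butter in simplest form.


Given a:b = 6:2 and b:c = 3:9
Make b consistent. Multiply first ratio by 3: a:b = 18:6
Multiply second ratio by 2: b:c = 6:18
Now b = 6 in both, so a:b:c = 18:6:18
Therefore a:c = 18:18
Simplify by GCD: a:c = 1:1

1:1


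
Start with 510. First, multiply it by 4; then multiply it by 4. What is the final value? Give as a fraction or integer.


Start with 510.
Step 1: Multiply by 4: 510 * 4 = 2040
Step 2: Multiply by 4: 2040 * 4 = 8160
Final result = 8160

8160


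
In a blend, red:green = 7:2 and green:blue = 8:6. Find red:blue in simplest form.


Given a:b = 7:2 and b:c = 8:6
Make b consistent. Multiply first ratio by 8: a:b = 56:16
Multiply second ratio by 2: b:c = 16:12
Now b = 16 in both, so a:b:c = 56:16:12
Therefore a:c = 56:12
Simplify by GCD: a:c = 14:3

14:3


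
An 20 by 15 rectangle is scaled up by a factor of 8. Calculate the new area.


Original dimensions: 20 x 15
Enlargement factor = 8
New width = 20 * 8 = 160
New height = 15 * 8 = 120
New area = 160 * 120 = 19200

19200


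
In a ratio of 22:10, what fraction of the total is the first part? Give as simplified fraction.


Total parts = 22 + 10 = 32
First part fraction = 22/32
Simplify: 22/32 = 11/16

11/16


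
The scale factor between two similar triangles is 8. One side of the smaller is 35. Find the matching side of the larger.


Similar triangles have proportional sides
Scale factor = 8
Smaller side = 35
Corresponding larger side = 35 * 8
= 280

280


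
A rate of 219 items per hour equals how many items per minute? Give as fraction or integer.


Converting from per hour to per minute
Rate = 219 items per hour
Divide by 60: 219/60
= 73/20 items per minute

73/20


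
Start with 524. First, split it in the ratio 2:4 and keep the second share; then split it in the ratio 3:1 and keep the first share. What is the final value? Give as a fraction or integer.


Start with 524.
Step 1: Split 2:4, second share = 524 * 4/6 = 1048/3
Step 2: Split 3:1, first share = 1048/3 * 3/4 = 262
Final result = 262

262


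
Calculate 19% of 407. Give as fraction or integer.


Compute 19% of 407
Convert percentage: 19% = 19/100
Multiply: 407 * 19/100
= 7733/100
= 7733/100

7733/100


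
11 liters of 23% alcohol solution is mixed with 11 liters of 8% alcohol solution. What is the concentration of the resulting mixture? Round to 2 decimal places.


Solute in mixture 1 = 23% of 11 L = 11*23/100 = 253/100 L
Solute in mixture 2 = 8% of 11 L = 11*8/100 = 22/25 L
Total solute = 253/100 + 22/25 = 341/100 L
Total volume = 11 + 11 = 22 L
Final concentration = 341/100/22 * 100 = 15.50%

15.50


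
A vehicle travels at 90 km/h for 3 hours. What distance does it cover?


Using distance = speed * time
Speed = 90 km/h
Time = 3 hours
Distance = 90 * 3
= 270 km

270


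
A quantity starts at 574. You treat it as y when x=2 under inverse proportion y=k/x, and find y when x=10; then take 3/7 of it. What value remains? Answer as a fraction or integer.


Start with 574.
Step 1: Inverse prop: k = (574)*2; new y = k/10 = 574*2/10 = 574/5
Step 2: Take 3/7: 574/5 * 3/7 = 246/5
Final result = 246/5

246/5


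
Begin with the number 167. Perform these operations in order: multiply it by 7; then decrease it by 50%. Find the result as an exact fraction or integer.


Start with 167.
Step 1: Multiply by 7: 167 * 7 = 1169
Step 2: Decrease by 50%: 1169 * 50/100 = 1169/2
Final result = 1169/2

1169/2


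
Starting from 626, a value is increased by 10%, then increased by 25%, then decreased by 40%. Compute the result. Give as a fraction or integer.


Start: 626
Step 1: increase by 10% => multiply by 110/100
  626 * 110/100 = 3443/5
Step 2: increase by 25% => multiply by 125/100
  3443/5 * 125/100 = 3443/4
Step 3: decrease by 40% => multiply by 60/100
  3443/4 * 60/100 = 10329/20
Final value = 10329/20

10329/20


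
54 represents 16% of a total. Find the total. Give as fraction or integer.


Given: 54 is 16% of the whole
Set up: 54 = 16/100 * whole
whole = 54 * 100 / 16
whole = 5400 / 16
whole = 675/2

675/2


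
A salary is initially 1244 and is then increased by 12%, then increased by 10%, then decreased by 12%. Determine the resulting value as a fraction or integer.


Start: 1244
Step 1: increase by 12% => multiply by 112/100
  1244 * 112/100 = 34832/25
Step 2: increase by 10% => multiply by 110/100
  34832/25 * 110/100 = 191576/125
Step 3: decrease by 12% => multiply by 88/100
  191576/125 * 88/100 = 4214672/3125
Final value = 4214672/3125

4214672/3125


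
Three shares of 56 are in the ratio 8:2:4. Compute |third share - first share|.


Total parts = 8 + 2 + 4 = 14
Value per part = 56 / 14 = 4
Shares: 8*4=32, 2*4=8, 4*4=16
Third share = 16, first share = 32
Difference = |16 - 32| = 16

16


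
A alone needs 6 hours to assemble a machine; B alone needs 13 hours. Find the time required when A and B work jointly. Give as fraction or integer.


Rate of A = 1/6 job per hour
Rate of B = 1/13 job per hour
Combined rate = 1/6 + 1/13
Find common denominator: (13 + 6)/(6*13) = 19/78
Combined rate = 19/78 job per hour
Time together = 1 / (19/78) = 78/19 hours

78/19


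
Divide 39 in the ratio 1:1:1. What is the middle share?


Ratio = 1:1:1
Total parts = 1 + 1 + 1 = 3
Value per part = 39 / 3 = 13
First share = 1 * 13 = 13
Middle share = 1 * 13 = 13
Third share = 1 * 13 = 13

13


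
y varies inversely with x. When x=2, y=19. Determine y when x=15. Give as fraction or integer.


Inverse proportion: y = k/x
Find k: k = 2 * 19 = 38
Compute y at x=15: y = 38/15
y = 38/15

38/15


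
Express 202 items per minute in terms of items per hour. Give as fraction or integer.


Converting from per minute to per hour
Rate = 202 items per minute
Multiply by 60: 202 * 60
= 12120 items per hour

12120


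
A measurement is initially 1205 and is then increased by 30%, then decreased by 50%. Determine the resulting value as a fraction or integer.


Start: 1205
Step 1: increase by 30% => multiply by 130/100
  1205 * 130/100 = 3133/2
Step 2: decrease by 50% => multiply by 50/100
  3133/2 * 50/100 = 3133/4
Final value = 3133/4

3133/4


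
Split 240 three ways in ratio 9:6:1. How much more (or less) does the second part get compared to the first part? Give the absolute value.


Total parts = 9 + 6 + 1 = 16
Value per part = 240 / 16 = 15
Shares: 9*15=135, 6*15=90, 1*15=15
Second share = 90, first share = 135
Difference = |90 - 135| = 45

45


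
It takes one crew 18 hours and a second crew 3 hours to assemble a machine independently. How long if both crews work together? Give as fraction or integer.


Rate of A = 1/18 job per hour
Rate of B = 1/3 job per hour
Combined rate = 1/18 + 1/3
Find common denominator: (3 + 18)/(18*3) = 21/54
Combined rate = 7/18 job per hour
Time together = 1 / (7/18) = 18/7 hours

18/7


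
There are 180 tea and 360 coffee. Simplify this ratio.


Find GCD(180, 360)
GCD = 180
Divide both by 180: 180/180 = 1, 360/180 = 2
Simplified ratio = 1:2

1:2


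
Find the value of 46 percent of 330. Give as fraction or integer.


Compute 46% of 330
Convert percentage: 46% = 46/100
Multiply: 330 * 46/100
= 15180/100
= 759/5

759/5


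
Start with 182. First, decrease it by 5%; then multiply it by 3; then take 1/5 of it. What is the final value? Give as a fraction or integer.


Start with 182.
Step 1: Decrease by 5%: 182 * 95/100 = 1729/10
Step 2: Multiply by 3: 1729/10 * 3 = 5187/10
Step 3: Take 1/5: 5187/10 * 1/5 = 5187/50
Final result = 5187/50

5187/50


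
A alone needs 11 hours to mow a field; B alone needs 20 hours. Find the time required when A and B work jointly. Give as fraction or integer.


Rate of A = 1/11 job per hour
Rate of B = 1/20 job per hour
Combined rate = 1/11 + 1/20
Find common denominator: (20 + 11)/(11*20) = 31/220
Combined rate = 31/220 job per hour
Time together = 1 / (31/220) = 220/31 hours

220/31


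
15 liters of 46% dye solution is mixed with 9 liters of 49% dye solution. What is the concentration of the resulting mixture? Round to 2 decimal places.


Solute in mixture 1 = 46% of 15 L = 15*46/100 = 69/10 L
Solute in mixture 2 = 49% of 9 L = 9*49/100 = 441/100 L
Total solute = 69/10 + 441/100 = 1131/100 L
Total volume = 15 + 9 = 24 L
Final concentration = 1131/100/24 * 100 = 47.13%

47.13


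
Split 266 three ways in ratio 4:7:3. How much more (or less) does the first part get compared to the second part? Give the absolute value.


Total parts = 4 + 7 + 3 = 14
Value per part = 266 / 14 = 19
Shares: 4*19=76, 7*19=133, 3*19=57
First share = 76, second share = 133
Difference = |76 - 133| = 57

57


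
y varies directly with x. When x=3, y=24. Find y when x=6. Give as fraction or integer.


Direct proportion: y = kx
Find k: k = 24/3 = 8
Compute y at x=6: y = 8 * 6
y = 48

48


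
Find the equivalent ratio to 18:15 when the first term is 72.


Original ratio: 18:15
First term target: 72
Scale factor = 72 / 18 = 4
Multiply second term: 15 * 4 = 60
Equivalent ratio = 72:60

72:60


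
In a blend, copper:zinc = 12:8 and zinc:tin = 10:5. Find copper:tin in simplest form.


Given a:b = 12:8 and b:c = 10:5
Make b consistent. Multiply first ratio by 10: a:b = 120:80
Multiply second ratio by 8: b:c = 80:40
Now b = 80 in both, so a:b:c = 120:80:40
Therefore a:c = 120:40
Simplify by GCD: a:c = 3:1

3:1


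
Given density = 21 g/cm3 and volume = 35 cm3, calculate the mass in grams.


Using mass = density * volume
Density = 21 g/cm3
Volume = 35 cm3
Mass = 21 * 35
= 735 g

735


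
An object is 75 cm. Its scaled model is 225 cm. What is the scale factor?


Original length = 75 cm
Scaled length = 225 cm
Scale factor = 225 / 75
= 3

3


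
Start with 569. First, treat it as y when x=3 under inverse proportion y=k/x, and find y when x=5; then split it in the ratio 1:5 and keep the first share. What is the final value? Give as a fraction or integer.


Start with 569.
Step 1: Inverse prop: k = (569)*3; new y = k/5 = 569*3/5 = 1707/5
Step 2: Split 1:5, first share = 1707/5 * 1/6 = 569/10
Final result = 569/10

569/10


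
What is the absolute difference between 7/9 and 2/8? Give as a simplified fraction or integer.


Simplify: 7/9 = 7/9 and 2/8 = 1/4
Find common denominator: LCD = 36
Convert: 28/36 and 9/36
Difference = |28 - 9|/36 = 19/36
Simplified = 19/36

19/36


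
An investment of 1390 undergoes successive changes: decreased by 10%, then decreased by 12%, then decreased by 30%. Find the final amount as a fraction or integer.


Start: 1390
Step 1: decrease by 10% => multiply by 90/100
  1390 * 90/100 = 1251
Step 2: decrease by 12% => multiply by 88/100
  1251 * 88/100 = 27522/25
Step 3: decrease by 30% => multiply by 70/100
  27522/25 * 70/100 = 96327/125
Final value = 96327/125

96327/125


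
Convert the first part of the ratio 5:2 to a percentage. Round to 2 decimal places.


Total parts = 5 + 2 = 7
First part fraction = 5/7
Percentage = (5/7) * 100
= 0.714286 * 100
= 71.43%

71.43


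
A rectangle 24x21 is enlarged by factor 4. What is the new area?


Original dimensions: 24 x 21
Enlargement factor = 4
New width = 24 * 4 = 96
New height = 21 * 4 = 84
New area = 96 * 84 = 8064

8064


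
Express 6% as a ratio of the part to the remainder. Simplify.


Part = 6%, Remainder = 94%
Ratio = 6:94
GCD(6, 94) = 2
Simplify: 3:47 = 3:47

3:47


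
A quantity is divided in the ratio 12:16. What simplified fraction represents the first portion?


Total parts = 12 + 16 = 28
First part fraction = 12/28
Simplify: 12/28 = 3/7

3/7


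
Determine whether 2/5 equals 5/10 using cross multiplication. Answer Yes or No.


Cross multiply to check 2/5 = 5/10
Left cross product: 2 * 10 = 20
Right cross product: 5 * 5 = 25
20 != 25
Not equal, so proportions differ => No

No


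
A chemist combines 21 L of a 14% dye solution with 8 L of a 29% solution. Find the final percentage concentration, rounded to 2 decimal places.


Solute in mixture 1 = 14% of 21 L = 21*14/100 = 147/50 L
Solute in mixture 2 = 29% of 8 L = 8*29/100 = 58/25 L
Total solute = 147/50 + 58/25 = 263/50 L
Total volume = 21 + 8 = 29 L
Final concentration = 263/50/29 * 100 = 18.14%

18.14


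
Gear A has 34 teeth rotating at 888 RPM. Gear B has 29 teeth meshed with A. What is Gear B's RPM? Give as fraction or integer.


Gear ratio: teeth_A * RPM_A = teeth_B * RPM_B
34 * 888 = 29 * RPM_B
30192 = 29 * RPM_B
RPM_B = 30192 / 29
RPM_B = 30192/29

30192/29


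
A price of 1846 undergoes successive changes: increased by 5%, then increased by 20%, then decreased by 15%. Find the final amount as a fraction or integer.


Start: 1846
Step 1: increase by 5% => multiply by 105/100
  1846 * 105/100 = 19383/10
Step 2: increase by 20% => multiply by 120/100
  19383/10 * 120/100 = 58149/25
Step 3: decrease by 15% => multiply by 85/100
  58149/25 * 85/100 = 988533/500
Final value = 988533/500

988533/500


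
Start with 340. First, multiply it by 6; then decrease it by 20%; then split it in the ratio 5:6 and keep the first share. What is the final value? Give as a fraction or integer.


Start with 340.
Step 1: Multiply by 6: 340 * 6 = 2040
Step 2: Decrease by 20%: 2040 * 80/100 = 1632
Step 3: Split 5:6, first share = 1632 * 5/11 = 8160/11
Final result = 8160/11

8160/11


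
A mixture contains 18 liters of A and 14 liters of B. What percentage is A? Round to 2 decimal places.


Volume of A = 18 L
Volume of B = 14 L
Total volume = 18 + 14 = 32 L
Percentage of A = (18/32) * 100
= 56.25%

56.25


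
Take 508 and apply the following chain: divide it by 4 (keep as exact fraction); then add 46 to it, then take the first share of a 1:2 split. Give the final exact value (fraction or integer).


Start with 508.
Step 1: Divide by 4: 508 / 4 = 127
Step 2: Add 46: 127+46=173; split 1:2 first = 173*1/3 = 173/3
Final result = 173/3

173/3


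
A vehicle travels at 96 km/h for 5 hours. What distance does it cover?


Using distance = speed * time
Speed = 96 km/h
Time = 5 hours
Distance = 96 * 5
= 480 km

480


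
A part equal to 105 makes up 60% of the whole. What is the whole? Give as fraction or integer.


Given: 105 is 60% of the whole
Set up: 105 = 60/100 * whole
whole = 105 * 100 / 60
whole = 10500 / 60
whole = 175

175


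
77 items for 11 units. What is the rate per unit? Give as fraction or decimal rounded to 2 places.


Total items = 77
Number of units = 11
Unit rate = 77 / 11
= 7 items per unit

7


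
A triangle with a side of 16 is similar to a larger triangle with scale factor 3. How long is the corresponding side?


Similar triangles have proportional sides
Scale factor = 3
Smaller side = 16
Corresponding larger side = 16 * 3
= 48

48


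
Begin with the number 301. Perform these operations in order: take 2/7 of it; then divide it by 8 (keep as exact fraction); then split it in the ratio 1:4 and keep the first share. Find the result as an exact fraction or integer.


Start with 301.
Step 1: Take 2/7: 301 * 2/7 = 86
Step 2: Divide by 8: 86 / 8 = 43/4
Step 3: Split 1:4, first share = 43/4 * 1/5 = 43/20
Final result = 43/20

43/20


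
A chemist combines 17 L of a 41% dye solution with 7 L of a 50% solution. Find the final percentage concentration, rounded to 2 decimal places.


Solute in mixture 1 = 41% of 17 L = 17*41/100 = 697/100 L
Solute in mixture 2 = 50% of 7 L = 7*50/100 = 7/2 L
Total solute = 697/100 + 7/2 = 1047/100 L
Total volume = 17 + 7 = 24 L
Final concentration = 1047/100/24 * 100 = 43.63%

43.63


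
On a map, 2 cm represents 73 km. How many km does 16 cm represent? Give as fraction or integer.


Map scale: 2 cm = 73 km
Measured distance on map = 16 cm
Set up proportion: 16 * 73 / 2
= 1168 / 2
= 584 km

584


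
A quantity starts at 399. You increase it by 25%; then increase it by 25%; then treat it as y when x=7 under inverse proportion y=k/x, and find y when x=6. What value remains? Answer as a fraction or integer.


Start with 399.
Step 1: Increase by 25%: 399 * 125/100 = 1995/4
Step 2: Increase by 25%: 1995/4 * 125/100 = 9975/16
Step 3: Inverse prop: k = (9975/16)*7; new y = k/6 = 9975/16*7/6 = 23275/32
Final result = 23275/32

23275/32


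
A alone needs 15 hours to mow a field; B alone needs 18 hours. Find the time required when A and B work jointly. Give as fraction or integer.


Rate of A = 1/15 job per hour
Rate of B = 1/18 job per hour
Combined rate = 1/15 + 1/18
Find common denominator: (18 + 15)/(15*18) = 33/270
Combined rate = 11/90 job per hour
Time together = 1 / (11/90) = 90/11 hours

90/11


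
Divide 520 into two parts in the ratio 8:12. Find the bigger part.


Total parts = 8 + 12 = 20
Value per part = 520 / 20 = 26
First share = 8 * 26 = 208
Second share = 12 * 26 = 312
Larger share = 312

312


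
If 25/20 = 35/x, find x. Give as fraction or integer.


Setting up: 25/20 = 35/x
Cross multiply: 25 * x = 20 * 35
25x = 700
x = 700/25
x = 28

28


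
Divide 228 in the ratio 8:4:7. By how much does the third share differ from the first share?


Total parts = 8 + 4 + 7 = 19
Value per part = 228 / 19 = 12
Shares: 8*12=96, 4*12=48, 7*12=84
Third share = 84, first share = 96
Difference = |84 - 96| = 12

12


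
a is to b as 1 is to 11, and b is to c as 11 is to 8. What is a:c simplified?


Given a:b = 1:11 and b:c = 11:8
Make b consistent. Multiply first ratio by 11: a:b = 11:121
Multiply second ratio by 11: b:c = 121:88
Now b = 121 in both, so a:b:c = 11:121:88
Therefore a:c = 11:88
Simplify by GCD: a:c = 1:8

1:8


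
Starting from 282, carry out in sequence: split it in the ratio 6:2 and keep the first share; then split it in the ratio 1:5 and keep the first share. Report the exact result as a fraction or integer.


Start with 282.
Step 1: Split 6:2, first share = 282 * 6/8 = 423/2
Step 2: Split 1:5, first share = 423/2 * 1/6 = 141/4
Final result = 141/4

141/4


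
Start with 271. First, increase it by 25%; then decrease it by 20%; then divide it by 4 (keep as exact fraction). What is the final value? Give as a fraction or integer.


Start with 271.
Step 1: Increase by 25%: 271 * 125/100 = 1355/4
Step 2: Decrease by 20%: 1355/4 * 80/100 = 271
Step 3: Divide by 4: 271 / 4 = 271/4
Final result = 271/4

271/4


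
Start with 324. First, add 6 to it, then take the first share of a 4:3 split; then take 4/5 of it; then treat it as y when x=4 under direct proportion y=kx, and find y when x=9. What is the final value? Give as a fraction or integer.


Start with 324.
Step 1: Add 6: 324+6=330; split 4:3 first = 330*4/7 = 1320/7
Step 2: Take 4/5: 1320/7 * 4/5 = 1056/7
Step 3: Direct prop: k = (1056/7)/4; new y = k*9 = 1056/7*9/4 = 2376/7
Final result = 2376/7

2376/7


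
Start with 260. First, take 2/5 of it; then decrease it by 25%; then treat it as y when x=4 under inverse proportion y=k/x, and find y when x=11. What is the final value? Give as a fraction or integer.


Start with 260.
Step 1: Take 2/5: 260 * 2/5 = 104
Step 2: Decrease by 25%: 104 * 75/100 = 78
Step 3: Inverse prop: k = (78)*4; new y = k/11 = 78*4/11 = 312/11
Final result = 312/11

312/11


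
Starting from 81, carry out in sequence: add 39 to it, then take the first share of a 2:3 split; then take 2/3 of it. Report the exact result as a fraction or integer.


Start with 81.
Step 1: Add 39: 81+39=120; split 2:3 first = 120*2/5 = 48
Step 2: Take 2/3: 48 * 2/3 = 32
Final result = 32

32


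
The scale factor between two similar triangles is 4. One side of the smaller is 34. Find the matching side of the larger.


Similar triangles have proportional sides
Scale factor = 4
Smaller side = 34
Corresponding larger side = 34 * 4
= 136

136


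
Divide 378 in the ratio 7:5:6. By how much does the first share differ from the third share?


Total parts = 7 + 5 + 6 = 18
Value per part = 378 / 18 = 21
Shares: 7*21=147, 5*21=105, 6*21=126
First share = 147, third share = 126
Difference = |147 - 126| = 21

21


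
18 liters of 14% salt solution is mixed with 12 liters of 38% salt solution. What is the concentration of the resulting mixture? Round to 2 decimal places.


Solute in mixture 1 = 14% of 18 L = 18*14/100 = 63/25 L
Solute in mixture 2 = 38% of 12 L = 12*38/100 = 114/25 L
Total solute = 63/25 + 114/25 = 177/25 L
Total volume = 18 + 12 = 30 L
Final concentration = 177/25/30 * 100 = 23.60%

23.60


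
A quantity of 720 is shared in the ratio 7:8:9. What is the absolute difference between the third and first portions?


Total parts = 7 + 8 + 9 = 24
Value per part = 720 / 24 = 30
Shares: 7*30=210, 8*30=240, 9*30=270
Third share = 270, first share = 210
Difference = |270 - 210| = 60

60


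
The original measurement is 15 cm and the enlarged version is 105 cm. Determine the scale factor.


Original length = 15 cm
Scaled length = 105 cm
Scale factor = 105 / 15
= 7

7


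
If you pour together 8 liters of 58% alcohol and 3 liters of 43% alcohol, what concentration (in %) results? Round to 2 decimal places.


Solute in mixture 1 = 58% of 8 L = 8*58/100 = 116/25 L
Solute in mixture 2 = 43% of 3 L = 3*43/100 = 129/100 L
Total solute = 116/25 + 129/100 = 593/100 L
Total volume = 8 + 3 = 11 L
Final concentration = 593/100/11 * 100 = 53.91%

53.91


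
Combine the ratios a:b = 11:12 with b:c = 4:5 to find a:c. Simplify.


Given a:b = 11:12 and b:c = 4:5
Make b consistent. Multiply first ratio by 4: a:b = 44:48
Multiply second ratio by 12: b:c = 48:60
Now b = 48 in both, so a:b:c = 44:48:60
Therefore a:c = 44:60
Simplify by GCD: a:c = 11:15

11:15


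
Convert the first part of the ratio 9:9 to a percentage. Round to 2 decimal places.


Total parts = 9 + 9 = 18
First part fraction = 9/18
Percentage = (9/18) * 100
= 0.5 * 100
= 50.00%

50.00


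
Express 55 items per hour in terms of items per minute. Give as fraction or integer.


Converting from per hour to per minute
Rate = 55 items per hour
Divide by 60: 55/60
= 11/12 items per minute

11/12


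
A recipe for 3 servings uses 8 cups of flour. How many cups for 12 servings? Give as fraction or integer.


Original: 8 cups for 3 servings
Target servings = 12
Scaling factor = 12/3
New amount = 8 * 12/3
= 96/3
= 32 cups

32


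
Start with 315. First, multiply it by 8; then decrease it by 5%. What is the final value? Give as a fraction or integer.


Start with 315.
Step 1: Multiply by 8: 315 * 8 = 2520
Step 2: Decrease by 5%: 2520 * 95/100 = 2394
Final result = 2394

2394


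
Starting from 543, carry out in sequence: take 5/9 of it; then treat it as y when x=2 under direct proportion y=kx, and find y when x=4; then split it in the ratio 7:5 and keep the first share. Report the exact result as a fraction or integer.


Start with 543.
Step 1: Take 5/9: 543 * 5/9 = 905/3
Step 2: Direct prop: k = (905/3)/2; new y = k*4 = 905/3*4/2 = 1810/3
Step 3: Split 7:5, first share = 1810/3 * 7/12 = 6335/18
Final result = 6335/18

6335/18


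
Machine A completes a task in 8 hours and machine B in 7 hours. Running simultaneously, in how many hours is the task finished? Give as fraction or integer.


Rate of A = 1/8 job per hour
Rate of B = 1/7 job per hour
Combined rate = 1/8 + 1/7
Find common denominator: (7 + 8)/(8*7) = 15/56
Combined rate = 15/56 job per hour
Time together = 1 / (15/56) = 56/15 hours

56/15


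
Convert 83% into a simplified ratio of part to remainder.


Part = 83%, Remainder = 17%
Ratio = 83:17
GCD(83, 17) = 1
Simplify: 83:17 = 83:17

83:17


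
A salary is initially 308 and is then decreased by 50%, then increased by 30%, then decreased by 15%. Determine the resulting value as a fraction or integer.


Start: 308
Step 1: decrease by 50% => multiply by 50/100
  308 * 50/100 = 154
Step 2: increase by 30% => multiply by 130/100
  154 * 130/100 = 1001/5
Step 3: decrease by 15% => multiply by 85/100
  1001/5 * 85/100 = 17017/100
Final value = 17017/100

17017/100


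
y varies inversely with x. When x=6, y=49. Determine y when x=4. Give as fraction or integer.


Inverse proportion: y = k/x
Find k: k = 6 * 49 = 294
Compute y at x=4: y = 294/4
y = 147/2

147/2


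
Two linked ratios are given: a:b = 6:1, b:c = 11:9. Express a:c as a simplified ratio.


Given a:b = 6:1 and b:c = 11:9
Make b consistent. Multiply first ratio by 11: a:b = 66:11
Multiply second ratio by 1: b:c = 11:9
Now b = 11 in both, so a:b:c = 66:11:9
Therefore a:c = 66:9
Simplify by GCD: a:c = 22:3

22:3


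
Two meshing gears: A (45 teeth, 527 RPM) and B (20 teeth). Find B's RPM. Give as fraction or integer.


Gear ratio: teeth_A * RPM_A = teeth_B * RPM_B
45 * 527 = 20 * RPM_B
23715 = 20 * RPM_B
RPM_B = 23715 / 20
RPM_B = 4743/4

4743/4


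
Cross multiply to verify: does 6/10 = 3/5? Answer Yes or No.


Cross multiply to check 6/10 = 3/5
Left cross product: 6 * 5 = 30
Right cross product: 10 * 3 = 30
30 = 30
Equal, so proportions match => Yes

Yes


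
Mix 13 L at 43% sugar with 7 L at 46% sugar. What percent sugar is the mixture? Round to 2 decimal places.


Solute in mixture 1 = 43% of 13 L = 13*43/100 = 559/100 L
Solute in mixture 2 = 46% of 7 L = 7*46/100 = 161/50 L
Total solute = 559/100 + 161/50 = 881/100 L
Total volume = 13 + 7 = 20 L
Final concentration = 881/100/20 * 100 = 44.05%

44.05


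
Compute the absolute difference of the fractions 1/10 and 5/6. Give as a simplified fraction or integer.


Simplify: 1/10 = 1/10 and 5/6 = 5/6
Find common denominator: LCD = 30
Convert: 3/30 and 25/30
Difference = |3 - 25|/30 = 22/30
Simplified = 11/15

11/15


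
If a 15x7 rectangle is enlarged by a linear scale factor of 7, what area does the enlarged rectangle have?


Original dimensions: 15 x 7
Enlargement factor = 7
New width = 15 * 7 = 105
New height = 7 * 7 = 49
New area = 105 * 49 = 5145

5145


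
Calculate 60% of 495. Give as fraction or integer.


Compute 60% of 495
Convert percentage: 60% = 60/100
Multiply: 495 * 60/100
= 29700/100
= 297

297


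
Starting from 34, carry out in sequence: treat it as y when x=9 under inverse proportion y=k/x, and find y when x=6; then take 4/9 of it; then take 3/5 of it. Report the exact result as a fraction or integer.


Start with 34.
Step 1: Inverse prop: k = (34)*9; new y = k/6 = 34*9/6 = 51
Step 2: Take 4/9: 51 * 4/9 = 68/3
Step 3: Take 3/5: 68/3 * 3/5 = 68/5
Final result = 68/5

68/5


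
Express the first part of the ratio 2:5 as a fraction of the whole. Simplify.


Total parts = 2 + 5 = 7
First part fraction = 2/7
Simplify: 2/7 = 2/7

2/7


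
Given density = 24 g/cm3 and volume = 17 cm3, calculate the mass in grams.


Using mass = density * volume
Density = 24 g/cm3
Volume = 17 cm3
Mass = 24 * 17
= 408 g

408


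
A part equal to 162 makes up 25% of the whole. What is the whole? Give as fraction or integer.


Given: 162 is 25% of the whole
Set up: 162 = 25/100 * whole
whole = 162 * 100 / 25
whole = 16200 / 25
whole = 648

648


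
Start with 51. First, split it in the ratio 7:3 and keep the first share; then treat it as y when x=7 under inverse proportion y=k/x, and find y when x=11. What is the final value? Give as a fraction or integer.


Start with 51.
Step 1: Split 7:3, first share = 51 * 7/10 = 357/10
Step 2: Inverse prop: k = (357/10)*7; new y = k/11 = 357/10*7/11 = 2499/110
Final result = 2499/110

2499/110


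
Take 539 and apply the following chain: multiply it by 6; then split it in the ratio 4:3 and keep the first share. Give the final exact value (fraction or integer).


Start with 539.
Step 1: Multiply by 6: 539 * 6 = 3234
Step 2: Split 4:3, first share = 3234 * 4/7 = 1848
Final result = 1848

1848


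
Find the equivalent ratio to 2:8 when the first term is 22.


Original ratio: 2:8
First term target: 22
Scale factor = 22 / 2 = 11
Multiply second term: 8 * 11 = 88
Equivalent ratio = 22:88

22:88


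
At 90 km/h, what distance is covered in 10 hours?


Using distance = speed * time
Speed = 90 km/h
Time = 10 hours
Distance = 90 * 10
= 900 km

900


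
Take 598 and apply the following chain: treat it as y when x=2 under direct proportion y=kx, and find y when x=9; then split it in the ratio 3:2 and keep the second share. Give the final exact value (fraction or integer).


Start with 598.
Step 1: Direct prop: k = (598)/2; new y = k*9 = 598*9/2 = 2691
Step 2: Split 3:2, second share = 2691 * 2/5 = 5382/5
Final result = 5382/5

5382/5


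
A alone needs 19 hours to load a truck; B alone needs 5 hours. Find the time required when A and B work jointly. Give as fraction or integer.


Rate of A = 1/19 job per hour
Rate of B = 1/5 job per hour
Combined rate = 1/19 + 1/5
Find common denominator: (5 + 19)/(19*5) = 24/95
Combined rate = 24/95 job per hour
Time together = 1 / (24/95) = 95/24 hours

95/24


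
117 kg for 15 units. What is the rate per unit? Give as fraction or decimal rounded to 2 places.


Total kg = 117
Number of units = 15
Unit rate = 117 / 15
= 7.80 kg per unit

7.80


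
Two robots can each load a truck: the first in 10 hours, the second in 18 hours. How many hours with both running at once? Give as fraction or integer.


Rate of A = 1/10 job per hour
Rate of B = 1/18 job per hour
Combined rate = 1/10 + 1/18
Find common denominator: (18 + 10)/(10*18) = 28/180
Combined rate = 7/45 job per hour
Time together = 1 / (7/45) = 45/7 hours

45/7


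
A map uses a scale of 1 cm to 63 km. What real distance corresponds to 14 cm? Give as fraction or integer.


Map scale: 1 cm = 63 km
Measured distance on map = 14 cm
Set up proportion: 14 * 63 / 1
= 882 / 1
= 882 km

882


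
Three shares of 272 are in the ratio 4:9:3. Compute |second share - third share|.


Total parts = 4 + 9 + 3 = 16
Value per part = 272 / 16 = 17
Shares: 4*17=68, 9*17=153, 3*17=51
Second share = 153, third share = 51
Difference = |153 - 51| = 102

102


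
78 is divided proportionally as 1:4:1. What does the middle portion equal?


Ratio = 1:4:1
Total parts = 1 + 4 + 1 = 6
Value per part = 78 / 6 = 13
First share = 1 * 13 = 13
Middle share = 4 * 13 = 52
Third share = 1 * 13 = 13

52


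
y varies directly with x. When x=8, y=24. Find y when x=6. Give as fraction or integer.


Direct proportion: y = kx
Find k: k = 24/8 = 3
Compute y at x=6: y = 3 * 6
y = 18

18


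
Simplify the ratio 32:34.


Find GCD(32, 34)
GCD = 2
Divide both by 2: 32/2 = 16, 34/2 = 17
Simplified ratio = 16:17

16:17


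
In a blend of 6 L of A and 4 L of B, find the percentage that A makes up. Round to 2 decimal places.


Volume of A = 6 L
Volume of B = 4 L
Total volume = 6 + 4 = 10 L
Percentage of A = (6/10) * 100
= 60.00%

60.00


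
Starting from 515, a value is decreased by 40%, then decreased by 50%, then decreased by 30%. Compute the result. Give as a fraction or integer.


Start: 515
Step 1: decrease by 40% => multiply by 60/100
  515 * 60/100 = 309
Step 2: decrease by 50% => multiply by 50/100
  309 * 50/100 = 309/2
Step 3: decrease by 30% => multiply by 70/100
  309/2 * 70/100 = 2163/20
Final value = 2163/20

2163/20
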